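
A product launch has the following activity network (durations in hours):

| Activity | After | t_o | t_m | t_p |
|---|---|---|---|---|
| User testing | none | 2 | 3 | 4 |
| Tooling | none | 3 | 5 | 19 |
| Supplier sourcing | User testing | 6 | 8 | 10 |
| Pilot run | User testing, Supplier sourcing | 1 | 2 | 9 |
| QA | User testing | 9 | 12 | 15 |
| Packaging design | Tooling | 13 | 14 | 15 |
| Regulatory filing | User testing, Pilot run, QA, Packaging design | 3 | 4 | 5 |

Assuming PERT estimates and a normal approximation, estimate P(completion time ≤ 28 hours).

te_User testing = (2 + 4·3 + 4)/6 = 18/6 = 3; σ²_User testing = ((4−2)/6)² = 0.111
te_Tooling = (3 + 4·5 + 19)/6 = 42/6 = 7; σ²_Tooling = ((19−3)/6)² = 7.111
te_Supplier sourcing = (6 + 4·8 + 10)/6 = 48/6 = 8; σ²_Supplier sourcing = ((10−6)/6)² = 0.444
te_Pilot run = (1 + 4·2 + 9)/6 = 18/6 = 3; σ²_Pilot run = ((9−1)/6)² = 1.778
te_QA = (9 + 4·12 + 15)/6 = 72/6 = 12; σ²_QA = ((15−9)/6)² = 1.000
te_Packaging design = (13 + 4·14 + 15)/6 = 84/6 = 14; σ²_Packaging design = ((15−13)/6)² = 0.111
te_Regulatory filing = (3 + 4·4 + 5)/6 = 24/6 = 4; σ²_Regulatory filing = ((5−3)/6)² = 0.111

Forward pass:
ES_User testing = 0; EF_User testing = 3
ES_Tooling = 0; EF_Tooling = 7
ES_Supplier sourcing = 3; EF_Supplier sourcing = 3+8 = 11
ES_Pilot run = max(EF_User testing=3, EF_Supplier sourcing=11) = 11; EF_Pilot run = 11+3 = 14
ES_QA = 3; EF_QA = 3+12 = 15
ES_Packaging design = 7; EF_Packaging design = 7+14 = 21
ES_Regulatory filing = max(EF_User testing=3, EF_Pilot run=14, EF_QA=15, EF_Packaging design=21) = 21; EF_Regulatory filing = 21+4 = 25
Expected project duration μ = 25 hours. Critical path: Tooling → Packaging design → Regulatory filing.

Variance along critical path = 7.111 + 0.111 + 0.111 = 7.333; σ = √7.333 = 2.708 hours.
Z = (28 − 25) / 2.708 = 1.108
P(T ≤ 28) = Φ(1.108) ≈ 0.866

0.866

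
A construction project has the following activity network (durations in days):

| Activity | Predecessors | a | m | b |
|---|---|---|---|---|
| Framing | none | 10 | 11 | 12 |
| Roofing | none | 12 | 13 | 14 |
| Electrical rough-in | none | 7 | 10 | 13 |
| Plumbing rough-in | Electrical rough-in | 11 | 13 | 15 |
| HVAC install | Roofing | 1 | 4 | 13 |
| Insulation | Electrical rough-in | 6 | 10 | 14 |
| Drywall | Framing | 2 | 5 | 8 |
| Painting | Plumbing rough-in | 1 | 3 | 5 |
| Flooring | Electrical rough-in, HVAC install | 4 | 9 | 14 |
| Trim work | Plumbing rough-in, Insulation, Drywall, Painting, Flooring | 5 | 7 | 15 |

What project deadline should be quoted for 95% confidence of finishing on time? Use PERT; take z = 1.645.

te_Framing = (10 + 4·11 + 12)/6 = 66/6 = 11; σ²_Framing = ((12−10)/6)² = 0.111
te_Roofing = (12 + 4·13 + 14)/6 = 78/6 = 13; σ²_Roofing = ((14−12)/6)² = 0.111
te_Electrical rough-in = (7 + 4·10 + 13)/6 = 60/6 = 10; σ²_Electrical rough-in = ((13−7)/6)² = 1.000
te_Plumbing rough-in = (11 + 4·13 + 15)/6 = 78/6 = 13; σ²_Plumbing rough-in = ((15−11)/6)² = 0.444
te_HVAC install = (1 + 4·4 + 13)/6 = 30/6 = 5; σ²_HVAC install = ((13−1)/6)² = 4.000
te_Insulation = (6 + 4·10 + 14)/6 = 60/6 = 10; σ²_Insulation = ((14−6)/6)² = 1.778
te_Drywall = (2 + 4·5 + 8)/6 = 30/6 = 5; σ²_Drywall = ((8−2)/6)² = 1.000
te_Painting = (1 + 4·3 + 5)/6 = 18/6 = 3; σ²_Painting = ((5−1)/6)² = 0.444
te_Flooring = (4 + 4·9 + 14)/6 = 54/6 = 9; σ²_Flooring = ((14−4)/6)² = 2.778
te_Trim work = (5 + 4·7 + 15)/6 = 48/6 = 8; σ²_Trim work = ((15−5)/6)² = 2.778

Forward pass:
ES_Framing = 0; EF_Framing = 11
ES_Roofing = 0; EF_Roofing = 13
ES_Electrical rough-in = 0; EF_Electrical rough-in = 10
ES_Plumbing rough-in = 10; EF_Plumbing rough-in = 10+13 = 23
ES_HVAC install = 13; EF_HVAC install = 13+5 = 18
ES_Insulation = 10; EF_Insulation = 10+10 = 20
ES_Drywall = 11; EF_Drywall = 11+5 = 16
ES_Painting = 23; EF_Painting = 23+3 = 26
ES_Flooring = max(EF_Electrical rough-in=10, EF_HVAC install=18) = 18; EF_Flooring = 18+9 = 27
ES_Trim work = max(EF_Plumbing rough-in=23, EF_Insulation=20, EF_Drywall=16, EF_Painting=26, EF_Flooring=27) = 27; EF_Trim work = 27+8 = 35
Expected project duration μ = 35 days. Critical path: Roofing → HVAC install → Flooring → Trim work.

Variance along critical path = 0.111 + 4.000 + 2.778 + 2.778 = 9.667; σ = 3.109 days.
D = μ + z·σ = 35 + 1.645·3.109 = 40.1 days

40.1 days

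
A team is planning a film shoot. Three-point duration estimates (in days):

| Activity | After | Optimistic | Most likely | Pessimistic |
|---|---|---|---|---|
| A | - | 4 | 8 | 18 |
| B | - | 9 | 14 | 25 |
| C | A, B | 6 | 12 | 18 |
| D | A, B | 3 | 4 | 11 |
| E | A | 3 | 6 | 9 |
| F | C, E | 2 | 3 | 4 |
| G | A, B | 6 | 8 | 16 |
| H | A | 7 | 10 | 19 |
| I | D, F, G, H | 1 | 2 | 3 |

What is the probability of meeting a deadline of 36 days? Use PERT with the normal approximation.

0.883

te_A = (4 + 4·8 + 18)/6 = 54/6 = 9; σ²_A = ((18−4)/6)² = 5.444
te_B = (9 + 4·14 + 25)/6 = 90/6 = 15; σ²_B = ((25−9)/6)² = 7.111
te_C = (6 + 4·12 + 18)/6 = 72/6 = 12; σ²_C = ((18−6)/6)² = 4.000
te_D = (3 + 4·4 + 11)/6 = 30/6 = 5; σ²_D = ((11−3)/6)² = 1.778
te_E = (3 + 4·6 + 9)/6 = 36/6 = 6; σ²_E = ((9−3)/6)² = 1.000
te_F = (2 + 4·3 + 4)/6 = 18/6 = 3; σ²_F = ((4−2)/6)² = 0.111
te_G = (6 + 4·8 + 16)/6 = 54/6 = 9; σ²_G = ((16−6)/6)² = 2.778
te_H = (7 + 4·10 + 19)/6 = 66/6 = 11; σ²_H = ((19−7)/6)² = 4.000
te_I = (1 + 4·2 + 3)/6 = 12/6 = 2; σ²_I = ((3−1)/6)² = 0.111

Forward pass:
ES_A = 0; EF_A = 9
ES_B = 0; EF_B = 15
ES_C = max(EF_A=9, EF_B=15) = 15; EF_C = 15+12 = 27
ES_D = max(EF_A=9, EF_B=15) = 15; EF_D = 15+5 = 20
ES_E = 9; EF_E = 9+6 = 15
ES_F = max(EF_C=27, EF_E=15) = 27; EF_F = 27+3 = 30
ES_G = max(EF_A=9, EF_B=15) = 15; EF_G = 15+9 = 24
ES_H = 9; EF_H = 9+11 = 20
ES_I = max(EF_D=20, EF_F=30, EF_G=24, EF_H=20) = 30; EF_I = 30+2 = 32
Expected project duration μ = 32 days. Critical path: B → C → F → I.

Variance along critical path = 7.111 + 4.000 + 0.111 + 0.111 = 11.333; σ = √11.333 = 3.367 days.
Z = (36 − 32) / 3.367 = 1.188
P(T ≤ 36) = Φ(1.188) ≈ 0.883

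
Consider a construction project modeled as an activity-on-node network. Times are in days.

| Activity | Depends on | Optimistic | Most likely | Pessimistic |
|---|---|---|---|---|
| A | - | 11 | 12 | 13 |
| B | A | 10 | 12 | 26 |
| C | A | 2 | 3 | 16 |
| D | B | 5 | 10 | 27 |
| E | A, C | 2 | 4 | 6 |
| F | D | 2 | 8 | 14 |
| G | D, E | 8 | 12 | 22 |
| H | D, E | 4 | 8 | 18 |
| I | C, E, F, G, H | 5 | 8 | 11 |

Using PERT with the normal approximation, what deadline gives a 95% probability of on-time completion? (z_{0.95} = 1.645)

te_A = (11 + 4·12 + 13)/6 = 72/6 = 12; σ²_A = ((13−11)/6)² = 0.111
te_B = (10 + 4·12 + 26)/6 = 84/6 = 14; σ²_B = ((26−10)/6)² = 7.111
te_C = (2 + 4·3 + 16)/6 = 30/6 = 5; σ²_C = ((16−2)/6)² = 5.444
te_D = (5 + 4·10 + 27)/6 = 72/6 = 12; σ²_D = ((27−5)/6)² = 13.444
te_E = (2 + 4·4 + 6)/6 = 24/6 = 4; σ²_E = ((6−2)/6)² = 0.444
te_F = (2 + 4·8 + 14)/6 = 48/6 = 8; σ²_F = ((14−2)/6)² = 4.000
te_G = (8 + 4·12 + 22)/6 = 78/6 = 13; σ²_G = ((22−8)/6)² = 5.444
te_H = (4 + 4·8 + 18)/6 = 54/6 = 9; σ²_H = ((18−4)/6)² = 5.444
te_I = (5 + 4·8 + 11)/6 = 48/6 = 8; σ²_I = ((11−5)/6)² = 1.000

Forward pass:
ES_A = 0; EF_A = 12
ES_B = 12; EF_B = 12+14 = 26
ES_C = 12; EF_C = 12+5 = 17
ES_D = 26; EF_D = 26+12 = 38
ES_E = max(EF_A=12, EF_C=17) = 17; EF_E = 17+4 = 21
ES_F = 38; EF_F = 38+8 = 46
ES_G = max(EF_D=38, EF_E=21) = 38; EF_G = 38+13 = 51
ES_H = max(EF_D=38, EF_E=21) = 38; EF_H = 38+9 = 47
ES_I = max(EF_C=17, EF_E=21, EF_F=46, EF_G=51, EF_H=47) = 51; EF_I = 51+8 = 59
Expected project duration μ = 59 days. Critical path: A → B → D → G → I.

Variance along critical path = 0.111 + 7.111 + 13.444 + 5.444 + 1.000 = 27.111; σ = 5.207 days.
D = μ + z·σ = 59 + 1.645·5.207 = 67.6 days

67.6 days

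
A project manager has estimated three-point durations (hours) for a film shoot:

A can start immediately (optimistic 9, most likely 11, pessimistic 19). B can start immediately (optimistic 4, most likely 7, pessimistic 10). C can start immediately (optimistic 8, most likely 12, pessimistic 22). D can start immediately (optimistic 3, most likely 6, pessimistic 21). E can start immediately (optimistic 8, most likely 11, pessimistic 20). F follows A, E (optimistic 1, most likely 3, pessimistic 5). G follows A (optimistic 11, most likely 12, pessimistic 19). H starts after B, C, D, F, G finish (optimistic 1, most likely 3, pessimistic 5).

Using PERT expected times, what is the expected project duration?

te_A = (9 + 4·11 + 19)/6 = 72/6 = 12
te_B = (4 + 4·7 + 10)/6 = 42/6 = 7
te_C = (8 + 4·12 + 22)/6 = 78/6 = 13
te_D = (3 + 4·6 + 21)/6 = 48/6 = 8
te_E = (8 + 4·11 + 20)/6 = 72/6 = 12
te_F = (1 + 4·3 + 5)/6 = 18/6 = 3
te_G = (11 + 4·12 + 19)/6 = 78/6 = 13
te_H = (1 + 4·3 + 5)/6 = 18/6 = 3

Forward pass:
ES_A = 0; EF_A = 12
ES_B = 0; EF_B = 7
ES_C = 0; EF_C = 13
ES_D = 0; EF_D = 8
ES_E = 0; EF_E = 12
ES_F = max(EF_A=12, EF_E=12) = 12; EF_F = 12+3 = 15
ES_G = 12; EF_G = 12+13 = 25
ES_H = max(EF_B=7, EF_C=13, EF_D=8, EF_F=15, EF_G=25) = 25; EF_H = 25+3 = 28
Expected project duration μ = 28 hours. Critical path: A → G → H.

28 hours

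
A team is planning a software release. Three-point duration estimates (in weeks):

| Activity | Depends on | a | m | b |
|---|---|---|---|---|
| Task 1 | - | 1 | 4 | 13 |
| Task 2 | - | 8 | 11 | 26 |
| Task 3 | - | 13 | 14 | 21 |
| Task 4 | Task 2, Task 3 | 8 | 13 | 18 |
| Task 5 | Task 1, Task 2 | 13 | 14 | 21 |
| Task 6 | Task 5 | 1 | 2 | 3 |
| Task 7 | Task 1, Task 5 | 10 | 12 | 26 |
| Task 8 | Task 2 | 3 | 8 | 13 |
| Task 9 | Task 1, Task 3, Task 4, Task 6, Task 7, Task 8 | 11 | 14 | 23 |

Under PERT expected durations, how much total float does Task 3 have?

te_Task 1 = (1 + 4·4 + 13)/6 = 30/6 = 5
te_Task 2 = (8 + 4·11 + 26)/6 = 78/6 = 13
te_Task 3 = (13 + 4·14 + 21)/6 = 90/6 = 15
te_Task 4 = (8 + 4·13 + 18)/6 = 78/6 = 13
te_Task 5 = (13 + 4·14 + 21)/6 = 90/6 = 15
te_Task 6 = (1 + 4·2 + 3)/6 = 12/6 = 2
te_Task 7 = (10 + 4·12 + 26)/6 = 84/6 = 14
te_Task 8 = (3 + 4·8 + 13)/6 = 48/6 = 8
te_Task 9 = (11 + 4·14 + 23)/6 = 90/6 = 15

Forward pass:
ES_Task 1 = 0; EF_Task 1 = 5
ES_Task 2 = 0; EF_Task 2 = 13
ES_Task 3 = 0; EF_Task 3 = 15
ES_Task 4 = max(EF_Task 2=13, EF_Task 3=15) = 15; EF_Task 4 = 15+13 = 28
ES_Task 5 = max(EF_Task 1=5, EF_Task 2=13) = 13; EF_Task 5 = 13+15 = 28
ES_Task 6 = 28; EF_Task 6 = 28+2 = 30
ES_Task 7 = max(EF_Task 1=5, EF_Task 5=28) = 28; EF_Task 7 = 28+14 = 42
ES_Task 8 = 13; EF_Task 8 = 13+8 = 21
ES_Task 9 = max(EF_Task 1=5, EF_Task 3=15, EF_Task 4=28, EF_Task 6=30, EF_Task 7=42, EF_Task 8=21) = 42; EF_Task 9 = 42+15 = 57
Expected project duration μ = 57 weeks. Critical path: Task 2 → Task 5 → Task 7 → Task 9.

Backward pass:
LF_Task 9 = 57; LS_Task 9 = 57−15 = 42
LF_Task 8 = LS_Task 9 = 42; LS_Task 8 = 42−8 = 34
LF_Task 7 = LS_Task 9 = 42; LS_Task 7 = 42−14 = 28
LF_Task 6 = LS_Task 9 = 42; LS_Task 6 = 42−2 = 40
LF_Task 5 = min(LS_Task 6=40, LS_Task 7=28) = 28; LS_Task 5 = 28−15 = 13
LF_Task 4 = LS_Task 9 = 42; LS_Task 4 = 42−13 = 29
LF_Task 3 = min(LS_Task 4=29, LS_Task 9=42) = 29; LS_Task 3 = 29−15 = 14
LF_Task 2 = min(LS_Task 4=29, LS_Task 5=13, LS_Task 8=34) = 13; LS_Task 2 = 13−13 = 0
LF_Task 1 = min(LS_Task 5=13, LS_Task 7=28, LS_Task 9=42) = 13; LS_Task 1 = 13−5 = 8
Slack_Task 3 = LS_Task 3 − ES_Task 3 = 14 − 0 = 14

14 weeks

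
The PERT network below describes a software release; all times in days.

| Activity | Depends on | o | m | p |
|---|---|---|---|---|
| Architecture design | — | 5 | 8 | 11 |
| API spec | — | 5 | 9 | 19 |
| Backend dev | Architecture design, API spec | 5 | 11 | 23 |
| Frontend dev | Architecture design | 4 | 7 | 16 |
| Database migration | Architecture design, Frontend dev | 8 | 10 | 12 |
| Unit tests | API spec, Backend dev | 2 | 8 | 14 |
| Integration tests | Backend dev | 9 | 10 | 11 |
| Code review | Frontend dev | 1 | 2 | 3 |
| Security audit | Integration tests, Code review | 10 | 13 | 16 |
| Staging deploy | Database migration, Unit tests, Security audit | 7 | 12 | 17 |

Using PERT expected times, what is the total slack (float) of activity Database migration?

19 days

te_Architecture design = (5 + 4·8 + 11)/6 = 48/6 = 8
te_API spec = (5 + 4·9 + 19)/6 = 60/6 = 10
te_Backend dev = (5 + 4·11 + 23)/6 = 72/6 = 12
te_Frontend dev = (4 + 4·7 + 16)/6 = 48/6 = 8
te_Database migration = (8 + 4·10 + 12)/6 = 60/6 = 10
te_Unit tests = (2 + 4·8 + 14)/6 = 48/6 = 8
te_Integration tests = (9 + 4·10 + 11)/6 = 60/6 = 10
te_Code review = (1 + 4·2 + 3)/6 = 12/6 = 2
te_Security audit = (10 + 4·13 + 16)/6 = 78/6 = 13
te_Staging deploy = (7 + 4·12 + 17)/6 = 72/6 = 12

Forward pass:
ES_Architecture design = 0; EF_Architecture design = 8
ES_API spec = 0; EF_API spec = 10
ES_Backend dev = max(EF_Architecture design=8, EF_API spec=10) = 10; EF_Backend dev = 10+12 = 22
ES_Frontend dev = 8; EF_Frontend dev = 8+8 = 16
ES_Database migration = max(EF_Architecture design=8, EF_Frontend dev=16) = 16; EF_Database migration = 16+10 = 26
ES_Unit tests = max(EF_API spec=10, EF_Backend dev=22) = 22; EF_Unit tests = 22+8 = 30
ES_Integration tests = 22; EF_Integration tests = 22+10 = 32
ES_Code review = 16; EF_Code review = 16+2 = 18
ES_Security audit = max(EF_Integration tests=32, EF_Code review=18) = 32; EF_Security audit = 32+13 = 45
ES_Staging deploy = max(EF_Database migration=26, EF_Unit tests=30, EF_Security audit=45) = 45; EF_Staging deploy = 45+12 = 57
Expected project duration μ = 57 days. Critical path: API spec → Backend dev → Integration tests → Security audit → Staging deploy.

Backward pass:
LF_Staging deploy = 57; LS_Staging deploy = 57−12 = 45
LF_Security audit = LS_Staging deploy = 45; LS_Security audit = 45−13 = 32
LF_Code review = LS_Security audit = 32; LS_Code review = 32−2 = 30
LF_Integration tests = LS_Security audit = 32; LS_Integration tests = 32−10 = 22
LF_Unit tests = LS_Staging deploy = 45; LS_Unit tests = 45−8 = 37
LF_Database migration = LS_Staging deploy = 45; LS_Database migration = 45−10 = 35
LF_Frontend dev = min(LS_Database migration=35, LS_Code review=30) = 30; LS_Frontend dev = 30−8 = 22
LF_Backend dev = min(LS_Unit tests=37, LS_Integration tests=22) = 22; LS_Backend dev = 22−12 = 10
LF_API spec = min(LS_Backend dev=10, LS_Unit tests=37) = 10; LS_API spec = 10−10 = 0
LF_Architecture design = min(LS_Backend dev=10, LS_Frontend dev=22, LS_Database migration=35) = 10; LS_Architecture design = 10−8 = 2
Slack_Database migration = LS_Database migration − ES_Database migration = 35 − 16 = 19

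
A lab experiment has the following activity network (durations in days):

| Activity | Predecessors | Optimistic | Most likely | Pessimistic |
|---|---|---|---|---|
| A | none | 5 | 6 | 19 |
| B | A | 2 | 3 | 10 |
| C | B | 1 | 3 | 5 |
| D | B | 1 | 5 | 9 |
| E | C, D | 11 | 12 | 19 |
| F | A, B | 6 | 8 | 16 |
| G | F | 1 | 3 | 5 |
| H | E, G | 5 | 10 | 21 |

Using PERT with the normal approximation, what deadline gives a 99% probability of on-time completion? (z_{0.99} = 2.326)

50.8 days

te_A = (5 + 4·6 + 19)/6 = 48/6 = 8; σ²_A = ((19−5)/6)² = 5.444
te_B = (2 + 4·3 + 10)/6 = 24/6 = 4; σ²_B = ((10−2)/6)² = 1.778
te_C = (1 + 4·3 + 5)/6 = 18/6 = 3; σ²_C = ((5−1)/6)² = 0.444
te_D = (1 + 4·5 + 9)/6 = 30/6 = 5; σ²_D = ((9−1)/6)² = 1.778
te_E = (11 + 4·12 + 19)/6 = 78/6 = 13; σ²_E = ((19−11)/6)² = 1.778
te_F = (6 + 4·8 + 16)/6 = 54/6 = 9; σ²_F = ((16−6)/6)² = 2.778
te_G = (1 + 4·3 + 5)/6 = 18/6 = 3; σ²_G = ((5−1)/6)² = 0.444
te_H = (5 + 4·10 + 21)/6 = 66/6 = 11; σ²_H = ((21−5)/6)² = 7.111

Forward pass:
ES_A = 0; EF_A = 8
ES_B = 8; EF_B = 8+4 = 12
ES_C = 12; EF_C = 12+3 = 15
ES_D = 12; EF_D = 12+5 = 17
ES_E = max(EF_C=15, EF_D=17) = 17; EF_E = 17+13 = 30
ES_F = max(EF_A=8, EF_B=12) = 12; EF_F = 12+9 = 21
ES_G = 21; EF_G = 21+3 = 24
ES_H = max(EF_E=30, EF_G=24) = 30; EF_H = 30+11 = 41
Expected project duration μ = 41 days. Critical path: A → B → D → E → H.

Variance along critical path = 5.444 + 1.778 + 1.778 + 1.778 + 7.111 = 17.889; σ = 4.230 days.
D = μ + z·σ = 41 + 2.326·4.230 = 50.8 days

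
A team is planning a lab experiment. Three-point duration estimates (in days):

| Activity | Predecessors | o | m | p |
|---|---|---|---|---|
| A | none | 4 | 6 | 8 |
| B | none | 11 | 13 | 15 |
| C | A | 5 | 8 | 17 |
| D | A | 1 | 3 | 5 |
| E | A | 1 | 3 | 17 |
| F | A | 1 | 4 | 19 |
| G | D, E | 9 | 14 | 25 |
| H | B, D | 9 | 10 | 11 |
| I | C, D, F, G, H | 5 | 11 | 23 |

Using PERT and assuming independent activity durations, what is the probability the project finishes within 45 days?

0.925

te_A = (4 + 4·6 + 8)/6 = 36/6 = 6; σ²_A = ((8−4)/6)² = 0.444
te_B = (11 + 4·13 + 15)/6 = 78/6 = 13; σ²_B = ((15−11)/6)² = 0.444
te_C = (5 + 4·8 + 17)/6 = 54/6 = 9; σ²_C = ((17−5)/6)² = 4.000
te_D = (1 + 4·3 + 5)/6 = 18/6 = 3; σ²_D = ((5−1)/6)² = 0.444
te_E = (1 + 4·3 + 17)/6 = 30/6 = 5; σ²_E = ((17−1)/6)² = 7.111
te_F = (1 + 4·4 + 19)/6 = 36/6 = 6; σ²_F = ((19−1)/6)² = 9.000
te_G = (9 + 4·14 + 25)/6 = 90/6 = 15; σ²_G = ((25−9)/6)² = 7.111
te_H = (9 + 4·10 + 11)/6 = 60/6 = 10; σ²_H = ((11−9)/6)² = 0.111
te_I = (5 + 4·11 + 23)/6 = 72/6 = 12; σ²_I = ((23−5)/6)² = 9.000

Forward pass:
ES_A = 0; EF_A = 6
ES_B = 0; EF_B = 13
ES_C = 6; EF_C = 6+9 = 15
ES_D = 6; EF_D = 6+3 = 9
ES_E = 6; EF_E = 6+5 = 11
ES_F = 6; EF_F = 6+6 = 12
ES_G = max(EF_D=9, EF_E=11) = 11; EF_G = 11+15 = 26
ES_H = max(EF_B=13, EF_D=9) = 13; EF_H = 13+10 = 23
ES_I = max(EF_C=15, EF_D=9, EF_F=12, EF_G=26, EF_H=23) = 26; EF_I = 26+12 = 38
Expected project duration μ = 38 days. Critical path: A → E → G → I.

Variance along critical path = 0.444 + 7.111 + 7.111 + 9.000 = 23.667; σ = √23.667 = 4.865 days.
Z = (45 − 38) / 4.865 = 1.439
P(T ≤ 45) = Φ(1.439) ≈ 0.925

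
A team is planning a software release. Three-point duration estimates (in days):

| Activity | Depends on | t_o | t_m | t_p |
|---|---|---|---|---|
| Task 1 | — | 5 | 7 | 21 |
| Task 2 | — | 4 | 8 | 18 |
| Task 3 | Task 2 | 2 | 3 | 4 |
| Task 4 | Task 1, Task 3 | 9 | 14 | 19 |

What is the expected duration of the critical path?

te_Task 1 = (5 + 4·7 + 21)/6 = 54/6 = 9
te_Task 2 = (4 + 4·8 + 18)/6 = 54/6 = 9
te_Task 3 = (2 + 4·3 + 4)/6 = 18/6 = 3
te_Task 4 = (9 + 4·14 + 19)/6 = 84/6 = 14

Forward pass:
ES_Task 1 = 0; EF_Task 1 = 9
ES_Task 2 = 0; EF_Task 2 = 9
ES_Task 3 = 9; EF_Task 3 = 9+3 = 12
ES_Task 4 = max(EF_Task 1=9, EF_Task 3=12) = 12; EF_Task 4 = 12+14 = 26
Expected project duration μ = 26 days. Critical path: Task 2 → Task 3 → Task 4.

26 days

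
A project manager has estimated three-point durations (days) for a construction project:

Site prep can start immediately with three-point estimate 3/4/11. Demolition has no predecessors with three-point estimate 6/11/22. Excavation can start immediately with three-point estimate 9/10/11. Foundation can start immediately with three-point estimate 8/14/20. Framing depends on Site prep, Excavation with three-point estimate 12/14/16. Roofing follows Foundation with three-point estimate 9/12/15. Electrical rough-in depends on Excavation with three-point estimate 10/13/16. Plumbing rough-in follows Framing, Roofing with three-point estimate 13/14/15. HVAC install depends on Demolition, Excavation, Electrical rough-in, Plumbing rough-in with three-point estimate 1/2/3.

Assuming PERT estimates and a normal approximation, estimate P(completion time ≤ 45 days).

0.905

te_Site prep = (3 + 4·4 + 11)/6 = 30/6 = 5; σ²_Site prep = ((11−3)/6)² = 1.778
te_Demolition = (6 + 4·11 + 22)/6 = 72/6 = 12; σ²_Demolition = ((22−6)/6)² = 7.111
te_Excavation = (9 + 4·10 + 11)/6 = 60/6 = 10; σ²_Excavation = ((11−9)/6)² = 0.111
te_Foundation = (8 + 4·14 + 20)/6 = 84/6 = 14; σ²_Foundation = ((20−8)/6)² = 4.000
te_Framing = (12 + 4·14 + 16)/6 = 84/6 = 14; σ²_Framing = ((16−12)/6)² = 0.444
te_Roofing = (9 + 4·12 + 15)/6 = 72/6 = 12; σ²_Roofing = ((15−9)/6)² = 1.000
te_Electrical rough-in = (10 + 4·13 + 16)/6 = 78/6 = 13; σ²_Electrical rough-in = ((16−10)/6)² = 1.000
te_Plumbing rough-in = (13 + 4·14 + 15)/6 = 84/6 = 14; σ²_Plumbing rough-in = ((15−13)/6)² = 0.111
te_HVAC install = (1 + 4·2 + 3)/6 = 12/6 = 2; σ²_HVAC install = ((3−1)/6)² = 0.111

Forward pass:
ES_Site prep = 0; EF_Site prep = 5
ES_Demolition = 0; EF_Demolition = 12
ES_Excavation = 0; EF_Excavation = 10
ES_Foundation = 0; EF_Foundation = 14
ES_Framing = max(EF_Site prep=5, EF_Excavation=10) = 10; EF_Framing = 10+14 = 24
ES_Roofing = 14; EF_Roofing = 14+12 = 26
ES_Electrical rough-in = 10; EF_Electrical rough-in = 10+13 = 23
ES_Plumbing rough-in = max(EF_Framing=24, EF_Roofing=26) = 26; EF_Plumbing rough-in = 26+14 = 40
ES_HVAC install = max(EF_Demolition=12, EF_Excavation=10, EF_Electrical rough-in=23, EF_Plumbing rough-in=40) = 40; EF_HVAC install = 40+2 = 42
Expected project duration μ = 42 days. Critical path: Foundation → Roofing → Plumbing rough-in → HVAC install.

Variance along critical path = 4.000 + 1.000 + 0.111 + 0.111 = 5.222; σ = √5.222 = 2.285 days.
Z = (45 − 42) / 2.285 = 1.313
P(T ≤ 45) = Φ(1.313) ≈ 0.905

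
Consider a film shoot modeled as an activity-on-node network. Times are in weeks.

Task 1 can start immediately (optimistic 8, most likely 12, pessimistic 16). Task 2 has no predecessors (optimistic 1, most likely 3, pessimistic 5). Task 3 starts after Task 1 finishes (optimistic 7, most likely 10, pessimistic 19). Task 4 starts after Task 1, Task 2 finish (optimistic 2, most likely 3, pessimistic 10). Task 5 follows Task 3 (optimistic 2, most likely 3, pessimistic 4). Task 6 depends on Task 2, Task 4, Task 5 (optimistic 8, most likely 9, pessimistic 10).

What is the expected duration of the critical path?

te_Task 1 = (8 + 4·12 + 16)/6 = 72/6 = 12
te_Task 2 = (1 + 4·3 + 5)/6 = 18/6 = 3
te_Task 3 = (7 + 4·10 + 19)/6 = 66/6 = 11
te_Task 4 = (2 + 4·3 + 10)/6 = 24/6 = 4
te_Task 5 = (2 + 4·3 + 4)/6 = 18/6 = 3
te_Task 6 = (8 + 4·9 + 10)/6 = 54/6 = 9

Forward pass:
ES_Task 1 = 0; EF_Task 1 = 12
ES_Task 2 = 0; EF_Task 2 = 3
ES_Task 3 = 12; EF_Task 3 = 12+11 = 23
ES_Task 4 = max(EF_Task 1=12, EF_Task 2=3) = 12; EF_Task 4 = 12+4 = 16
ES_Task 5 = 23; EF_Task 5 = 23+3 = 26
ES_Task 6 = max(EF_Task 2=3, EF_Task 4=16, EF_Task 5=26) = 26; EF_Task 6 = 26+9 = 35
Expected project duration μ = 35 weeks. Critical path: Task 1 → Task 3 → Task 5 → Task 6.

35 weeks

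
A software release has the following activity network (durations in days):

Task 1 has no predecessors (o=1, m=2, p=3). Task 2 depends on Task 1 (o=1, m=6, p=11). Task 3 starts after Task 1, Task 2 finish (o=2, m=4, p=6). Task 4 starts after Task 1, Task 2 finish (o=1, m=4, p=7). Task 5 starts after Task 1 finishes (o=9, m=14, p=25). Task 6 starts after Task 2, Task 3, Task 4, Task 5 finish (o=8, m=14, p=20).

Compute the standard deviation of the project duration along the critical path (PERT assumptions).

te_Task 1 = (1 + 4·2 + 3)/6 = 12/6 = 2; σ²_Task 1 = ((3−1)/6)² = 0.111
te_Task 2 = (1 + 4·6 + 11)/6 = 36/6 = 6; σ²_Task 2 = ((11−1)/6)² = 2.778
te_Task 3 = (2 + 4·4 + 6)/6 = 24/6 = 4; σ²_Task 3 = ((6−2)/6)² = 0.444
te_Task 4 = (1 + 4·4 + 7)/6 = 24/6 = 4; σ²_Task 4 = ((7−1)/6)² = 1.000
te_Task 5 = (9 + 4·14 + 25)/6 = 90/6 = 15; σ²_Task 5 = ((25−9)/6)² = 7.111
te_Task 6 = (8 + 4·14 + 20)/6 = 84/6 = 14; σ²_Task 6 = ((20−8)/6)² = 4.000

Forward pass:
ES_Task 1 = 0; EF_Task 1 = 2
ES_Task 2 = 2; EF_Task 2 = 2+6 = 8
ES_Task 3 = max(EF_Task 1=2, EF_Task 2=8) = 8; EF_Task 3 = 8+4 = 12
ES_Task 4 = max(EF_Task 1=2, EF_Task 2=8) = 8; EF_Task 4 = 8+4 = 12
ES_Task 5 = 2; EF_Task 5 = 2+15 = 17
ES_Task 6 = max(EF_Task 2=8, EF_Task 3=12, EF_Task 4=12, EF_Task 5=17) = 17; EF_Task 6 = 17+14 = 31
Expected project duration μ = 31 days. Critical path: Task 1 → Task 5 → Task 6.

Variance along critical path = 0.111 + 7.111 + 4.000 = 11.222
σ = √11.222 = 3.350 days

3.35 days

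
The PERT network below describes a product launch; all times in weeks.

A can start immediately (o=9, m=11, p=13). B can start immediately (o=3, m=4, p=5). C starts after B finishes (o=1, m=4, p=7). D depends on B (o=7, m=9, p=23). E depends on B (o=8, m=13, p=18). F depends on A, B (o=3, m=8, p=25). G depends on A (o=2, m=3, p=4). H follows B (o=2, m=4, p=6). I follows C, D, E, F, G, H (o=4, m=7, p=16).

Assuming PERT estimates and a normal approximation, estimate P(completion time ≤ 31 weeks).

te_A = (9 + 4·11 + 13)/6 = 66/6 = 11; σ²_A = ((13−9)/6)² = 0.444
te_B = (3 + 4·4 + 5)/6 = 24/6 = 4; σ²_B = ((5−3)/6)² = 0.111
te_C = (1 + 4·4 + 7)/6 = 24/6 = 4; σ²_C = ((7−1)/6)² = 1.000
te_D = (7 + 4·9 + 23)/6 = 66/6 = 11; σ²_D = ((23−7)/6)² = 7.111
te_E = (8 + 4·13 + 18)/6 = 78/6 = 13; σ²_E = ((18−8)/6)² = 2.778
te_F = (3 + 4·8 + 25)/6 = 60/6 = 10; σ²_F = ((25−3)/6)² = 13.444
te_G = (2 + 4·3 + 4)/6 = 18/6 = 3; σ²_G = ((4−2)/6)² = 0.111
te_H = (2 + 4·4 + 6)/6 = 24/6 = 4; σ²_H = ((6−2)/6)² = 0.444
te_I = (4 + 4·7 + 16)/6 = 48/6 = 8; σ²_I = ((16−4)/6)² = 4.000

Forward pass:
ES_A = 0; EF_A = 11
ES_B = 0; EF_B = 4
ES_C = 4; EF_C = 4+4 = 8
ES_D = 4; EF_D = 4+11 = 15
ES_E = 4; EF_E = 4+13 = 17
ES_F = max(EF_A=11, EF_B=4) = 11; EF_F = 11+10 = 21
ES_G = 11; EF_G = 11+3 = 14
ES_H = 4; EF_H = 4+4 = 8
ES_I = max(EF_C=8, EF_D=15, EF_E=17, EF_F=21, EF_G=14, EF_H=8) = 21; EF_I = 21+8 = 29
Expected project duration μ = 29 weeks. Critical path: A → F → I.

Variance along critical path = 0.444 + 13.444 + 4.000 = 17.889; σ = √17.889 = 4.230 weeks.
Z = (31 − 29) / 4.230 = 0.473
P(T ≤ 31) = Φ(0.473) ≈ 0.682

0.682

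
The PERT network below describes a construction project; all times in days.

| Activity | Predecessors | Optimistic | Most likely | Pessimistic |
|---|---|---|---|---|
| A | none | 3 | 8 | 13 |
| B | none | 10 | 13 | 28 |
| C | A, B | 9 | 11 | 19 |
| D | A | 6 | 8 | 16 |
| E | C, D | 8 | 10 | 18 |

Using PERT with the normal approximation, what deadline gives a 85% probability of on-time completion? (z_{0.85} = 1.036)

42.0 days

te_A = (3 + 4·8 + 13)/6 = 48/6 = 8; σ²_A = ((13−3)/6)² = 2.778
te_B = (10 + 4·13 + 28)/6 = 90/6 = 15; σ²_B = ((28−10)/6)² = 9.000
te_C = (9 + 4·11 + 19)/6 = 72/6 = 12; σ²_C = ((19−9)/6)² = 2.778
te_D = (6 + 4·8 + 16)/6 = 54/6 = 9; σ²_D = ((16−6)/6)² = 2.778
te_E = (8 + 4·10 + 18)/6 = 66/6 = 11; σ²_E = ((18−8)/6)² = 2.778

Forward pass:
ES_A = 0; EF_A = 8
ES_B = 0; EF_B = 15
ES_C = max(EF_A=8, EF_B=15) = 15; EF_C = 15+12 = 27
ES_D = 8; EF_D = 8+9 = 17
ES_E = max(EF_C=27, EF_D=17) = 27; EF_E = 27+11 = 38
Expected project duration μ = 38 days. Critical path: B → C → E.

Variance along critical path = 9.000 + 2.778 + 2.778 = 14.556; σ = 3.815 days.
D = μ + z·σ = 38 + 1.036·3.815 = 42.0 days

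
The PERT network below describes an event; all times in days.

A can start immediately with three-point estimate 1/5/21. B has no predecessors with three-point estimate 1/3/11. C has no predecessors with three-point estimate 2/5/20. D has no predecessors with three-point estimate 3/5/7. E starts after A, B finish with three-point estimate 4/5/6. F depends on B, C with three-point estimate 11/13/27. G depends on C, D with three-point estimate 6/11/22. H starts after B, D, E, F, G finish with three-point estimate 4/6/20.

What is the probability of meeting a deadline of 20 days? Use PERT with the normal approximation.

te_A = (1 + 4·5 + 21)/6 = 42/6 = 7; σ²_A = ((21−1)/6)² = 11.111
te_B = (1 + 4·3 + 11)/6 = 24/6 = 4; σ²_B = ((11−1)/6)² = 2.778
te_C = (2 + 4·5 + 20)/6 = 42/6 = 7; σ²_C = ((20−2)/6)² = 9.000
te_D = (3 + 4·5 + 7)/6 = 30/6 = 5; σ²_D = ((7−3)/6)² = 0.444
te_E = (4 + 4·5 + 6)/6 = 30/6 = 5; σ²_E = ((6−4)/6)² = 0.111
te_F = (11 + 4·13 + 27)/6 = 90/6 = 15; σ²_F = ((27−11)/6)² = 7.111
te_G = (6 + 4·11 + 22)/6 = 72/6 = 12; σ²_G = ((22−6)/6)² = 7.111
te_H = (4 + 4·6 + 20)/6 = 48/6 = 8; σ²_H = ((20−4)/6)² = 7.111

Forward pass:
ES_A = 0; EF_A = 7
ES_B = 0; EF_B = 4
ES_C = 0; EF_C = 7
ES_D = 0; EF_D = 5
ES_E = max(EF_A=7, EF_B=4) = 7; EF_E = 7+5 = 12
ES_F = max(EF_B=4, EF_C=7) = 7; EF_F = 7+15 = 22
ES_G = max(EF_C=7, EF_D=5) = 7; EF_G = 7+12 = 19
ES_H = max(EF_B=4, EF_D=5, EF_E=12, EF_F=22, EF_G=19) = 22; EF_H = 22+8 = 30
Expected project duration μ = 30 days. Critical path: C → F → H.

Variance along critical path = 9.000 + 7.111 + 7.111 = 23.222; σ = √23.222 = 4.819 days.
Z = (20 − 30) / 4.819 = -2.075
P(T ≤ 20) = Φ(-2.075) ≈ 0.019

0.019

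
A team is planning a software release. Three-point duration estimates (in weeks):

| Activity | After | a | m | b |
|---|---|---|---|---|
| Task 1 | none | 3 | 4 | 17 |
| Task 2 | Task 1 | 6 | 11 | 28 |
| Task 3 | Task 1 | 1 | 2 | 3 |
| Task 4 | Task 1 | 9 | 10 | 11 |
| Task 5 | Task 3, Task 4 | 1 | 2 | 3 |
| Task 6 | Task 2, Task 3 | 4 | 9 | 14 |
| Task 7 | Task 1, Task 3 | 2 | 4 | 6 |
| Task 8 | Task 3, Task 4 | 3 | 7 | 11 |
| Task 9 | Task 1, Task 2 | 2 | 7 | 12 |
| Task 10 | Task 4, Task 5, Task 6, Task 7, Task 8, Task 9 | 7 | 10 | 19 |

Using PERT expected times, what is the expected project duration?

39 weeks

te_Task 1 = (3 + 4·4 + 17)/6 = 36/6 = 6
te_Task 2 = (6 + 4·11 + 28)/6 = 78/6 = 13
te_Task 3 = (1 + 4·2 + 3)/6 = 12/6 = 2
te_Task 4 = (9 + 4·10 + 11)/6 = 60/6 = 10
te_Task 5 = (1 + 4·2 + 3)/6 = 12/6 = 2
te_Task 6 = (4 + 4·9 + 14)/6 = 54/6 = 9
te_Task 7 = (2 + 4·4 + 6)/6 = 24/6 = 4
te_Task 8 = (3 + 4·7 + 11)/6 = 42/6 = 7
te_Task 9 = (2 + 4·7 + 12)/6 = 42/6 = 7
te_Task 10 = (7 + 4·10 + 19)/6 = 66/6 = 11

Forward pass:
ES_Task 1 = 0; EF_Task 1 = 6
ES_Task 2 = 6; EF_Task 2 = 6+13 = 19
ES_Task 3 = 6; EF_Task 3 = 6+2 = 8
ES_Task 4 = 6; EF_Task 4 = 6+10 = 16
ES_Task 5 = max(EF_Task 3=8, EF_Task 4=16) = 16; EF_Task 5 = 16+2 = 18
ES_Task 6 = max(EF_Task 2=19, EF_Task 3=8) = 19; EF_Task 6 = 19+9 = 28
ES_Task 7 = max(EF_Task 1=6, EF_Task 3=8) = 8; EF_Task 7 = 8+4 = 12
ES_Task 8 = max(EF_Task 3=8, EF_Task 4=16) = 16; EF_Task 8 = 16+7 = 23
ES_Task 9 = max(EF_Task 1=6, EF_Task 2=19) = 19; EF_Task 9 = 19+7 = 26
ES_Task 10 = max(EF_Task 4=16, EF_Task 5=18, EF_Task 6=28, EF_Task 7=12, EF_Task 8=23, EF_Task 9=26) = 28; EF_Task 10 = 28+11 = 39
Expected project duration μ = 39 weeks. Critical path: Task 1 → Task 2 → Task 6 → Task 10.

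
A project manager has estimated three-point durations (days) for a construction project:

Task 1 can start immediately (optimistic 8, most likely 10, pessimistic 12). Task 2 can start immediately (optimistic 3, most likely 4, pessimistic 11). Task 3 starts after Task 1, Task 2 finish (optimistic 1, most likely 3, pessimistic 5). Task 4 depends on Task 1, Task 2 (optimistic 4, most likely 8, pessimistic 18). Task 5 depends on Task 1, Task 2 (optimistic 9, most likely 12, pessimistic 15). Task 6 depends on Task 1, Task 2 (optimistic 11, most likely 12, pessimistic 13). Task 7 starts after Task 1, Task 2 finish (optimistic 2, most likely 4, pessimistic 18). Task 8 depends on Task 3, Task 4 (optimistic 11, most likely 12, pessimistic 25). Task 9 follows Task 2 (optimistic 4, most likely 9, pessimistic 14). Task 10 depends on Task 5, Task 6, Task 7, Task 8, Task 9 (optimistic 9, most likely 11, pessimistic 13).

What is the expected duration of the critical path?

44 days

te_Task 1 = (8 + 4·10 + 12)/6 = 60/6 = 10
te_Task 2 = (3 + 4·4 + 11)/6 = 30/6 = 5
te_Task 3 = (1 + 4·3 + 5)/6 = 18/6 = 3
te_Task 4 = (4 + 4·8 + 18)/6 = 54/6 = 9
te_Task 5 = (9 + 4·12 + 15)/6 = 72/6 = 12
te_Task 6 = (11 + 4·12 + 13)/6 = 72/6 = 12
te_Task 7 = (2 + 4·4 + 18)/6 = 36/6 = 6
te_Task 8 = (11 + 4·12 + 25)/6 = 84/6 = 14
te_Task 9 = (4 + 4·9 + 14)/6 = 54/6 = 9
te_Task 10 = (9 + 4·11 + 13)/6 = 66/6 = 11

Forward pass:
ES_Task 1 = 0; EF_Task 1 = 10
ES_Task 2 = 0; EF_Task 2 = 5
ES_Task 3 = max(EF_Task 1=10, EF_Task 2=5) = 10; EF_Task 3 = 10+3 = 13
ES_Task 4 = max(EF_Task 1=10, EF_Task 2=5) = 10; EF_Task 4 = 10+9 = 19
ES_Task 5 = max(EF_Task 1=10, EF_Task 2=5) = 10; EF_Task 5 = 10+12 = 22
ES_Task 6 = max(EF_Task 1=10, EF_Task 2=5) = 10; EF_Task 6 = 10+12 = 22
ES_Task 7 = max(EF_Task 1=10, EF_Task 2=5) = 10; EF_Task 7 = 10+6 = 16
ES_Task 8 = max(EF_Task 3=13, EF_Task 4=19) = 19; EF_Task 8 = 19+14 = 33
ES_Task 9 = 5; EF_Task 9 = 5+9 = 14
ES_Task 10 = max(EF_Task 5=22, EF_Task 6=22, EF_Task 7=16, EF_Task 8=33, EF_Task 9=14) = 33; EF_Task 10 = 33+11 = 44
Expected project duration μ = 44 days. Critical path: Task 1 → Task 4 → Task 8 → Task 10.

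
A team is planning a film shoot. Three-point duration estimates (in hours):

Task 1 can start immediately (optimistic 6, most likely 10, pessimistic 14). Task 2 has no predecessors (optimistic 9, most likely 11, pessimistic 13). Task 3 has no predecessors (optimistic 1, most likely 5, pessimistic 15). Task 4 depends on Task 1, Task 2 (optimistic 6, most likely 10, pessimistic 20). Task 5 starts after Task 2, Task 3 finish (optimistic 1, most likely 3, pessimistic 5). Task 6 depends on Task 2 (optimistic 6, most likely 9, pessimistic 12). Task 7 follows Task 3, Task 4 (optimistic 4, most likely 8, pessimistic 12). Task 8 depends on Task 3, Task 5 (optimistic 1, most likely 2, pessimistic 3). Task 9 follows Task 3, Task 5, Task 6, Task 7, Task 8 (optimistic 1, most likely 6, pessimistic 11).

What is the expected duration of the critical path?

te_Task 1 = (6 + 4·10 + 14)/6 = 60/6 = 10
te_Task 2 = (9 + 4·11 + 13)/6 = 66/6 = 11
te_Task 3 = (1 + 4·5 + 15)/6 = 36/6 = 6
te_Task 4 = (6 + 4·10 + 20)/6 = 66/6 = 11
te_Task 5 = (1 + 4·3 + 5)/6 = 18/6 = 3
te_Task 6 = (6 + 4·9 + 12)/6 = 54/6 = 9
te_Task 7 = (4 + 4·8 + 12)/6 = 48/6 = 8
te_Task 8 = (1 + 4·2 + 3)/6 = 12/6 = 2
te_Task 9 = (1 + 4·6 + 11)/6 = 36/6 = 6

Forward pass:
ES_Task 1 = 0; EF_Task 1 = 10
ES_Task 2 = 0; EF_Task 2 = 11
ES_Task 3 = 0; EF_Task 3 = 6
ES_Task 4 = max(EF_Task 1=10, EF_Task 2=11) = 11; EF_Task 4 = 11+11 = 22
ES_Task 5 = max(EF_Task 2=11, EF_Task 3=6) = 11; EF_Task 5 = 11+3 = 14
ES_Task 6 = 11; EF_Task 6 = 11+9 = 20
ES_Task 7 = max(EF_Task 3=6, EF_Task 4=22) = 22; EF_Task 7 = 22+8 = 30
ES_Task 8 = max(EF_Task 3=6, EF_Task 5=14) = 14; EF_Task 8 = 14+2 = 16
ES_Task 9 = max(EF_Task 3=6, EF_Task 5=14, EF_Task 6=20, EF_Task 7=30, EF_Task 8=16) = 30; EF_Task 9 = 30+6 = 36
Expected project duration μ = 36 hours. Critical path: Task 2 → Task 4 → Task 7 → Task 9.

36 hours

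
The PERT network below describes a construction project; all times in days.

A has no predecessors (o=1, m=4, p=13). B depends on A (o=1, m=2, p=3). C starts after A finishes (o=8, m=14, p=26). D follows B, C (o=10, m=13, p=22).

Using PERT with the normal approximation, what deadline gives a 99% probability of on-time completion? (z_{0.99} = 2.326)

43.6 days

te_A = (1 + 4·4 + 13)/6 = 30/6 = 5; σ²_A = ((13−1)/6)² = 4.000
te_B = (1 + 4·2 + 3)/6 = 12/6 = 2; σ²_B = ((3−1)/6)² = 0.111
te_C = (8 + 4·14 + 26)/6 = 90/6 = 15; σ²_C = ((26−8)/6)² = 9.000
te_D = (10 + 4·13 + 22)/6 = 84/6 = 14; σ²_D = ((22−10)/6)² = 4.000

Forward pass:
ES_A = 0; EF_A = 5
ES_B = 5; EF_B = 5+2 = 7
ES_C = 5; EF_C = 5+15 = 20
ES_D = max(EF_B=7, EF_C=20) = 20; EF_D = 20+14 = 34
Expected project duration μ = 34 days. Critical path: A → C → D.

Variance along critical path = 4.000 + 9.000 + 4.000 = 17.000; σ = 4.123 days.
D = μ + z·σ = 34 + 2.326·4.123 = 43.6 days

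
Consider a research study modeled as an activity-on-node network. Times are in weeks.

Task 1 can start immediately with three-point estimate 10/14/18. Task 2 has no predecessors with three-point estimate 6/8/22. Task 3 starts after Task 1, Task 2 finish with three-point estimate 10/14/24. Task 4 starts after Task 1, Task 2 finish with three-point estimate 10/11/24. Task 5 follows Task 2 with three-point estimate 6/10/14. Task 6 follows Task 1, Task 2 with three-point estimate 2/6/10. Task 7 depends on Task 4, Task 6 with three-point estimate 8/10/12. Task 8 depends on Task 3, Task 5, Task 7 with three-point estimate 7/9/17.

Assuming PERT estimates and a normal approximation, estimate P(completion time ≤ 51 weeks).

0.892

te_Task 1 = (10 + 4·14 + 18)/6 = 84/6 = 14; σ²_Task 1 = ((18−10)/6)² = 1.778
te_Task 2 = (6 + 4·8 + 22)/6 = 60/6 = 10; σ²_Task 2 = ((22−6)/6)² = 7.111
te_Task 3 = (10 + 4·14 + 24)/6 = 90/6 = 15; σ²_Task 3 = ((24−10)/6)² = 5.444
te_Task 4 = (10 + 4·11 + 24)/6 = 78/6 = 13; σ²_Task 4 = ((24−10)/6)² = 5.444
te_Task 5 = (6 + 4·10 + 14)/6 = 60/6 = 10; σ²_Task 5 = ((14−6)/6)² = 1.778
te_Task 6 = (2 + 4·6 + 10)/6 = 36/6 = 6; σ²_Task 6 = ((10−2)/6)² = 1.778
te_Task 7 = (8 + 4·10 + 12)/6 = 60/6 = 10; σ²_Task 7 = ((12−8)/6)² = 0.444
te_Task 8 = (7 + 4·9 + 17)/6 = 60/6 = 10; σ²_Task 8 = ((17−7)/6)² = 2.778

Forward pass:
ES_Task 1 = 0; EF_Task 1 = 14
ES_Task 2 = 0; EF_Task 2 = 10
ES_Task 3 = max(EF_Task 1=14, EF_Task 2=10) = 14; EF_Task 3 = 14+15 = 29
ES_Task 4 = max(EF_Task 1=14, EF_Task 2=10) = 14; EF_Task 4 = 14+13 = 27
ES_Task 5 = 10; EF_Task 5 = 10+10 = 20
ES_Task 6 = max(EF_Task 1=14, EF_Task 2=10) = 14; EF_Task 6 = 14+6 = 20
ES_Task 7 = max(EF_Task 4=27, EF_Task 6=20) = 27; EF_Task 7 = 27+10 = 37
ES_Task 8 = max(EF_Task 3=29, EF_Task 5=20, EF_Task 7=37) = 37; EF_Task 8 = 37+10 = 47
Expected project duration μ = 47 weeks. Critical path: Task 1 → Task 4 → Task 7 → Task 8.

Variance along critical path = 1.778 + 5.444 + 0.444 + 2.778 = 10.444; σ = √10.444 = 3.232 weeks.
Z = (51 − 47) / 3.232 = 1.238
P(T ≤ 51) = Φ(1.238) ≈ 0.892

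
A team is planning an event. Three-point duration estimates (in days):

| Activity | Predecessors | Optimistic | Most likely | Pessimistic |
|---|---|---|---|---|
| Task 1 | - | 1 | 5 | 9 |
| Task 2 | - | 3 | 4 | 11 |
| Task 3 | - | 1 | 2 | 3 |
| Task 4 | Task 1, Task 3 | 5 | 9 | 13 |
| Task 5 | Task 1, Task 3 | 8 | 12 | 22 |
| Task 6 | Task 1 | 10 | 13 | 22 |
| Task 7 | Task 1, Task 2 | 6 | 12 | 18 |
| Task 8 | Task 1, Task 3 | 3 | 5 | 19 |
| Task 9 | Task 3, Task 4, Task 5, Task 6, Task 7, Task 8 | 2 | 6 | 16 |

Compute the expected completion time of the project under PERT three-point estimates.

te_Task 1 = (1 + 4·5 + 9)/6 = 30/6 = 5
te_Task 2 = (3 + 4·4 + 11)/6 = 30/6 = 5
te_Task 3 = (1 + 4·2 + 3)/6 = 12/6 = 2
te_Task 4 = (5 + 4·9 + 13)/6 = 54/6 = 9
te_Task 5 = (8 + 4·12 + 22)/6 = 78/6 = 13
te_Task 6 = (10 + 4·13 + 22)/6 = 84/6 = 14
te_Task 7 = (6 + 4·12 + 18)/6 = 72/6 = 12
te_Task 8 = (3 + 4·5 + 19)/6 = 42/6 = 7
te_Task 9 = (2 + 4·6 + 16)/6 = 42/6 = 7

Forward pass:
ES_Task 1 = 0; EF_Task 1 = 5
ES_Task 2 = 0; EF_Task 2 = 5
ES_Task 3 = 0; EF_Task 3 = 2
ES_Task 4 = max(EF_Task 1=5, EF_Task 3=2) = 5; EF_Task 4 = 5+9 = 14
ES_Task 5 = max(EF_Task 1=5, EF_Task 3=2) = 5; EF_Task 5 = 5+13 = 18
ES_Task 6 = 5; EF_Task 6 = 5+14 = 19
ES_Task 7 = max(EF_Task 1=5, EF_Task 2=5) = 5; EF_Task 7 = 5+12 = 17
ES_Task 8 = max(EF_Task 1=5, EF_Task 3=2) = 5; EF_Task 8 = 5+7 = 12
ES_Task 9 = max(EF_Task 3=2, EF_Task 4=14, EF_Task 5=18, EF_Task 6=19, EF_Task 7=17, EF_Task 8=12) = 19; EF_Task 9 = 19+7 = 26
Expected project duration μ = 26 days. Critical path: Task 1 → Task 6 → Task 9.

26 days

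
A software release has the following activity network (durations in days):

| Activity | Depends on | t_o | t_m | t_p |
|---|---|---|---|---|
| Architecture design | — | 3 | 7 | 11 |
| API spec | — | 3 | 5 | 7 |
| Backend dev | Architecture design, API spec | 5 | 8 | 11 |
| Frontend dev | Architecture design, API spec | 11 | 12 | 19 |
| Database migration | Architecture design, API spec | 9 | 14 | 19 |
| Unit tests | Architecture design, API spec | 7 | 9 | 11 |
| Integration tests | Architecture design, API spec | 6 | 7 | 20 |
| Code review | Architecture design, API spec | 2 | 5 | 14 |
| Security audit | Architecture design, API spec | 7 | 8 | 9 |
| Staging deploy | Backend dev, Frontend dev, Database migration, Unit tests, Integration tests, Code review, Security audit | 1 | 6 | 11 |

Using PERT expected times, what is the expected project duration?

te_Architecture design = (3 + 4·7 + 11)/6 = 42/6 = 7
te_API spec = (3 + 4·5 + 7)/6 = 30/6 = 5
te_Backend dev = (5 + 4·8 + 11)/6 = 48/6 = 8
te_Frontend dev = (11 + 4·12 + 19)/6 = 78/6 = 13
te_Database migration = (9 + 4·14 + 19)/6 = 84/6 = 14
te_Unit tests = (7 + 4·9 + 11)/6 = 54/6 = 9
te_Integration tests = (6 + 4·7 + 20)/6 = 54/6 = 9
te_Code review = (2 + 4·5 + 14)/6 = 36/6 = 6
te_Security audit = (7 + 4·8 + 9)/6 = 48/6 = 8
te_Staging deploy = (1 + 4·6 + 11)/6 = 36/6 = 6

Forward pass:
ES_Architecture design = 0; EF_Architecture design = 7
ES_API spec = 0; EF_API spec = 5
ES_Backend dev = max(EF_Architecture design=7, EF_API spec=5) = 7; EF_Backend dev = 7+8 = 15
ES_Frontend dev = max(EF_Architecture design=7, EF_API spec=5) = 7; EF_Frontend dev = 7+13 = 20
ES_Database migration = max(EF_Architecture design=7, EF_API spec=5) = 7; EF_Database migration = 7+14 = 21
ES_Unit tests = max(EF_Architecture design=7, EF_API spec=5) = 7; EF_Unit tests = 7+9 = 16
ES_Integration tests = max(EF_Architecture design=7, EF_API spec=5) = 7; EF_Integration tests = 7+9 = 16
ES_Code review = max(EF_Architecture design=7, EF_API spec=5) = 7; EF_Code review = 7+6 = 13
ES_Security audit = max(EF_Architecture design=7, EF_API spec=5) = 7; EF_Security audit = 7+8 = 15
ES_Staging deploy = max(EF_Backend dev=15, EF_Frontend dev=20, EF_Database migration=21, EF_Unit tests=16, EF_Integration tests=16, EF_Code review=13, EF_Security audit=15) = 21; EF_Staging deploy = 21+6 = 27
Expected project duration μ = 27 days. Critical path: Architecture design → Database migration → Staging deploy.

27 days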